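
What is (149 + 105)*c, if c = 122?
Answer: 30988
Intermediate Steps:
(149 + 105)*c = (149 + 105)*122 = 254*122 = 30988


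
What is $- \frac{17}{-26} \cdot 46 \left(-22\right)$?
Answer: $- \frac{8602}{13} \approx -661.69$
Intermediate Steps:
$- \frac{17}{-26} \cdot 46 \left(-22\right) = \left(-17\right) \left(- \frac{1}{26}\right) 46 \left(-22\right) = \frac{17}{26} \cdot 46 \left(-22\right) = \frac{391}{13} \left(-22\right) = - \frac{8602}{13}$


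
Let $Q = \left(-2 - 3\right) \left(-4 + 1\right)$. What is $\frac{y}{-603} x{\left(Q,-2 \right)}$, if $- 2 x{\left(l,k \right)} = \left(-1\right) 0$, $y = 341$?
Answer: $0$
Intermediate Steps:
$Q = 15$ ($Q = \left(-5\right) \left(-3\right) = 15$)
$x{\left(l,k \right)} = 0$ ($x{\left(l,k \right)} = - \frac{\left(-1\right) 0}{2} = \left(- \frac{1}{2}\right) 0 = 0$)
$\frac{y}{-603} x{\left(Q,-2 \right)} = \frac{341}{-603} \cdot 0 = 341 \left(- \frac{1}{603}\right) 0 = \left(- \frac{341}{603}\right) 0 = 0$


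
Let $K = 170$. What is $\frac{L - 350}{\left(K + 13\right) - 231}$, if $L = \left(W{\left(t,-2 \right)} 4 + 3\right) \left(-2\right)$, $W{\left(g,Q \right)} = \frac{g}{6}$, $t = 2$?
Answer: $\frac{269}{36} \approx 7.4722$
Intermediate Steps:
$W{\left(g,Q \right)} = \frac{g}{6}$ ($W{\left(g,Q \right)} = g \frac{1}{6} = \frac{g}{6}$)
$L = - \frac{26}{3}$ ($L = \left(\frac{1}{6} \cdot 2 \cdot 4 + 3\right) \left(-2\right) = \left(\frac{1}{3} \cdot 4 + 3\right) \left(-2\right) = \left(\frac{4}{3} + 3\right) \left(-2\right) = \frac{13}{3} \left(-2\right) = - \frac{26}{3} \approx -8.6667$)
$\frac{L - 350}{\left(K + 13\right) - 231} = \frac{- \frac{26}{3} - 350}{\left(170 + 13\right) - 231} = - \frac{1076}{3 \left(183 - 231\right)} = - \frac{1076}{3 \left(-48\right)} = \left(- \frac{1076}{3}\right) \left(- \frac{1}{48}\right) = \frac{269}{36}$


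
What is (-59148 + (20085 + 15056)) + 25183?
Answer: 1176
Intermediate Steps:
(-59148 + (20085 + 15056)) + 25183 = (-59148 + 35141) + 25183 = -24007 + 25183 = 1176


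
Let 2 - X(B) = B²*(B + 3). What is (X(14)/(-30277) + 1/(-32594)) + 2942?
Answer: 2903416906539/986848538 ≈ 2942.1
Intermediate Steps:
X(B) = 2 - B²*(3 + B) (X(B) = 2 - B²*(B + 3) = 2 - B²*(3 + B))
(X(14)/(-30277) + 1/(-32594)) + 2942 = ((2 - 1*14³ - 3*14²)/(-30277) + 1/(-32594)) + 2942 = ((2 - 1*2744 - 3*196)*(-1/30277) - 1/32594) + 2942 = ((2 - 2744 - 588)*(-1/30277) - 1/32594) + 2942 = (-3330*(-1/30277) - 1/32594) + 2942 = (3330/30277 - 1/32594) + 2942 = 108507743/986848538 + 2942 = 2903416906539/986848538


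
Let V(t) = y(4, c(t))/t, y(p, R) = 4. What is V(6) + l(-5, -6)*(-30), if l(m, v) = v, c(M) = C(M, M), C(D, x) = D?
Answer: 542/3 ≈ 180.67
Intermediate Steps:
c(M) = M
V(t) = 4/t
V(6) + l(-5, -6)*(-30) = 4/6 - 6*(-30) = 4*(⅙) + 180 = ⅔ + 180 = 542/3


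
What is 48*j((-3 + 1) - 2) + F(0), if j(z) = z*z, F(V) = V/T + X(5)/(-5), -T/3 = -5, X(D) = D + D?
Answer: 766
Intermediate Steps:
X(D) = 2*D
T = 15 (T = -3*(-5) = 15)
F(V) = -2 + V/15 (F(V) = V/15 + (2*5)/(-5) = V*(1/15) + 10*(-1/5) = V/15 - 2 = -2 + V/15)
j(z) = z**2
48*j((-3 + 1) - 2) + F(0) = 48*((-3 + 1) - 2)**2 + (-2 + (1/15)*0) = 48*(-2 - 2)**2 + (-2 + 0) = 48*(-4)**2 - 2 = 48*16 - 2 = 768 - 2 = 766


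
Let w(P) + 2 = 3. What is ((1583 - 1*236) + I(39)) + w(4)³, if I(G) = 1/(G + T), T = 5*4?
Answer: 79533/59 ≈ 1348.0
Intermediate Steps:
w(P) = 1 (w(P) = -2 + 3 = 1)
T = 20
I(G) = 1/(20 + G) (I(G) = 1/(G + 20) = 1/(20 + G))
((1583 - 1*236) + I(39)) + w(4)³ = ((1583 - 1*236) + 1/(20 + 39)) + 1³ = ((1583 - 236) + 1/59) + 1 = (1347 + 1/59) + 1 = 79474/59 + 1 = 79533/59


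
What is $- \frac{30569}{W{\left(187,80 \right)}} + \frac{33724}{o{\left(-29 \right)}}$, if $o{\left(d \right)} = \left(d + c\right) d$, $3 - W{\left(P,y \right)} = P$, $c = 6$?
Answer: $\frac{1156293}{5336} \approx 216.7$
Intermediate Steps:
$W{\left(P,y \right)} = 3 - P$
$o{\left(d \right)} = d \left(6 + d\right)$ ($o{\left(d \right)} = \left(d + 6\right) d = \left(6 + d\right) d = d \left(6 + d\right)$)
$- \frac{30569}{W{\left(187,80 \right)}} + \frac{33724}{o{\left(-29 \right)}} = - \frac{30569}{3 - 187} + \frac{33724}{\left(-29\right) \left(6 - 29\right)} = - \frac{30569}{3 - 187} + \frac{33724}{\left(-29\right) \left(-23\right)} = - \frac{30569}{-184} + \frac{33724}{667} = \left(-30569\right) \left(- \frac{1}{184}\right) + 33724 \cdot \frac{1}{667} = \frac{30569}{184} + \frac{33724}{667} = \frac{1156293}{5336}$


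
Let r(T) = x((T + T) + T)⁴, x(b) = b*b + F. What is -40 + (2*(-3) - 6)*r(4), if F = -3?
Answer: -4743049972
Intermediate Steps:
x(b) = -3 + b² (x(b) = b*b - 3 = b² - 3 = -3 + b²)
r(T) = (-3 + 9*T²)⁴ (r(T) = (-3 + ((T + T) + T)²)⁴ = (-3 + (2*T + T)²)⁴ = (-3 + (3*T)²)⁴ = (-3 + 9*T²)⁴)
-40 + (2*(-3) - 6)*r(4) = -40 + (2*(-3) - 6)*(81*(-1 + 3*4²)⁴) = -40 + (-6 - 6)*(81*(-1 + 3*16)⁴) = -40 - 972*(-1 + 48)⁴ = -40 - 972*47⁴ = -40 - 972*4879681 = -40 - 12*395254161 = -40 - 4743049932 = -4743049972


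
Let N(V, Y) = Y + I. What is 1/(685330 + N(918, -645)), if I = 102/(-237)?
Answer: 79/54090081 ≈ 1.4605e-6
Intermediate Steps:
I = -34/79 (I = 102*(-1/237) = -34/79 ≈ -0.43038)
N(V, Y) = -34/79 + Y (N(V, Y) = Y - 34/79 = -34/79 + Y)
1/(685330 + N(918, -645)) = 1/(685330 + (-34/79 - 645)) = 1/(685330 - 50989/79) = 1/(54090081/79) = 79/54090081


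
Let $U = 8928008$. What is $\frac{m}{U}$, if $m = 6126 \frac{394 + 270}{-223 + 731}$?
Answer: $\frac{254229}{283464254} \approx 0.00089686$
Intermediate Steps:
$m = \frac{1016916}{127}$ ($m = 6126 \cdot \frac{664}{508} = 6126 \cdot 664 \cdot \frac{1}{508} = 6126 \cdot \frac{166}{127} = \frac{1016916}{127} \approx 8007.2$)
$\frac{m}{U} = \frac{1016916}{127 \cdot 8928008} = \frac{1016916}{127} \cdot \frac{1}{8928008} = \frac{254229}{283464254}$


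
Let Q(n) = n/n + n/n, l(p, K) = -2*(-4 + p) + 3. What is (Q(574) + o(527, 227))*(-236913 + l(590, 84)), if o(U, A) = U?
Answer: -125945378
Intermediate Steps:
l(p, K) = 11 - 2*p (l(p, K) = (8 - 2*p) + 3 = 11 - 2*p)
Q(n) = 2 (Q(n) = 1 + 1 = 2)
(Q(574) + o(527, 227))*(-236913 + l(590, 84)) = (2 + 527)*(-236913 + (11 - 2*590)) = 529*(-236913 + (11 - 1180)) = 529*(-236913 - 1169) = 529*(-238082) = -125945378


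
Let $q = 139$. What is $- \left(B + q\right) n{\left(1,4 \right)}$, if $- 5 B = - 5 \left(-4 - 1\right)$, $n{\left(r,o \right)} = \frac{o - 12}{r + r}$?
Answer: $536$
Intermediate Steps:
$n{\left(r,o \right)} = \frac{-12 + o}{2 r}$
$B = -5$ ($B = - \frac{\left(-5\right) \left(-4 - 1\right)}{5} = - \frac{\left(-5\right) \left(-5\right)}{5} = \left(- \frac{1}{5}\right) 25 = -5$)
$- \left(B + q\right) n{\left(1,4 \right)} = - \left(-5 + 139\right) \frac{-12 + 4}{2 \cdot 1} = - 134 \cdot \frac{1}{2} \cdot 1 \left(-8\right) = - 134 \left(-4\right) = \left(-1\right) \left(-536\right) = 536$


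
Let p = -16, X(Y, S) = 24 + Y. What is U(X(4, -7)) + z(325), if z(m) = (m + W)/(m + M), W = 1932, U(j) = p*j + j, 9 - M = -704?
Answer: -433703/1038 ≈ -417.83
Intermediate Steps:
M = 713 (M = 9 - 1*(-704) = 9 + 704 = 713)
U(j) = -15*j (U(j) = -16*j + j = -15*j)
z(m) = (1932 + m)/(713 + m) (z(m) = (m + 1932)/(m + 713) = (1932 + m)/(713 + m))
U(X(4, -7)) + z(325) = -15*(24 + 4) + (1932 + 325)/(713 + 325) = -15*28 + 2257/1038 = -420 + (1/1038)*2257 = -420 + 2257/1038 = -433703/1038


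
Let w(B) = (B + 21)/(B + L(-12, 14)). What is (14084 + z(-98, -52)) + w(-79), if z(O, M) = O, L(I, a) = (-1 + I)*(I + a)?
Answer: 1468588/105 ≈ 13987.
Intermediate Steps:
w(B) = (21 + B)/(-26 + B) (w(B) = (B + 21)/(B + ((-12)² - 1*(-12) - 1*14 - 12*14)) = (21 + B)/(B + (144 + 12 - 14 - 168)) = (21 + B)/(B - 26) = (21 + B)/(-26 + B))
(14084 + z(-98, -52)) + w(-79) = (14084 - 98) + (21 - 79)/(-26 - 79) = 13986 - 58/(-105) = 13986 - 1/105*(-58) = 13986 + 58/105 = 1468588/105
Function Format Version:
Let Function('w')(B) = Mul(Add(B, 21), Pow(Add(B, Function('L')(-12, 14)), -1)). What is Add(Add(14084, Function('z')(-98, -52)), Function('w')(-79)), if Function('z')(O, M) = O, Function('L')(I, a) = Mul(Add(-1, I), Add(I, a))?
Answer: Rational(1468588, 105) ≈ 13987.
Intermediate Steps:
Function('w')(B) = Mul(Pow(Add(-26, B), -1), Add(21, B)) (Function('w')(B) = Mul(Add(B, 21), Pow(Add(B, Add(Pow(-12, 2), Mul(-1, -12), Mul(-1, 14), Mul(-12, 14))), -1)) = Mul(Add(21, B), Pow(Add(B, Add(144, 12, -14, -168)), -1)) = Mul(Add(21, B), Pow(Add(B, -26), -1)) = Mul(Add(21, B), Pow(Add(-26, B), -1)) = Mul(Pow(Add(-26, B), -1), Add(21, B)))
Add(Add(14084, Function('z')(-98, -52)), Function('w')(-79)) = Add(Add(14084, -98), Mul(Pow(Add(-26, -79), -1), Add(21, -79))) = Add(13986, Mul(Pow(-105, -1), -58)) = Add(13986, Mul(Rational(-1, 105), -58)) = Add(13986, Rational(58, 105)) = Rational(1468588, 105)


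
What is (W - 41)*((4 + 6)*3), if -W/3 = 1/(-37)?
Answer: -45420/37 ≈ -1227.6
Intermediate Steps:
W = 3/37 (W = -3/(-37) = -3*(-1/37) = 3/37 ≈ 0.081081)
(W - 41)*((4 + 6)*3) = (3/37 - 41)*((4 + 6)*3) = -15140*3/37 = -1514/37*30 = -45420/37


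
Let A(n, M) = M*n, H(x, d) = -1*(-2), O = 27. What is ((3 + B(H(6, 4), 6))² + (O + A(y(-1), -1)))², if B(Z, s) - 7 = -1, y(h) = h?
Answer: 11881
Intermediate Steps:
H(x, d) = 2
B(Z, s) = 6 (B(Z, s) = 7 - 1 = 6)
((3 + B(H(6, 4), 6))² + (O + A(y(-1), -1)))² = ((3 + 6)² + (27 - 1*(-1)))² = (9² + (27 + 1))² = (81 + 28)² = 109² = 11881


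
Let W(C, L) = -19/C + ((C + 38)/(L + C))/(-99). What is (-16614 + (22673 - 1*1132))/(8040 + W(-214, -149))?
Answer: 3444652926/5621128169 ≈ 0.61280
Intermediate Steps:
W(C, L) = -19/C - (38 + C)/(99*(C + L)) (W(C, L) = -19/C + ((38 + C)/(C + L))*(-1/99) = -19/C - (38 + C)/(99*(C + L)))
(-16614 + (22673 - 1*1132))/(8040 + W(-214, -149)) = (-16614 + (22673 - 1*1132))/(8040 + (1/99)*(-1*(-214)² - 1919*(-214) - 1881*(-149))/(-214*(-214 - 149))) = (-16614 + (22673 - 1132))/(8040 + (1/99)*(-1/214)*(-1*45796 + 410666 + 280269)/(-363)) = (-16614 + 21541)/(8040 + (1/99)*(-1/214)*(-1/363)*(-45796 + 410666 + 280269)) = 4927/(8040 + (1/99)*(-1/214)*(-1/363)*645139) = 4927/(8040 + 58649/699138) = 4927/(5621128169/699138) = 4927*(699138/5621128169) = 3444652926/5621128169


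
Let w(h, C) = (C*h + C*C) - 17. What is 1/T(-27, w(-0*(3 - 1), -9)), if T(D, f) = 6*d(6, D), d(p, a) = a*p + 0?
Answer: -1/972 ≈ -0.0010288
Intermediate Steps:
d(p, a) = a*p
w(h, C) = -17 + C² + C*h (w(h, C) = (C*h + C²) - 17 = (C² + C*h) - 17 = -17 + C² + C*h)
T(D, f) = 36*D (T(D, f) = 6*(D*6) = 6*(6*D) = 36*D)
1/T(-27, w(-0*(3 - 1), -9)) = 1/(36*(-27)) = 1/(-972) = -1/972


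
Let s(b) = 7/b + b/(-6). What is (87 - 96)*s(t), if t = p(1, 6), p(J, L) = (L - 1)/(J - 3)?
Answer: 429/20 ≈ 21.450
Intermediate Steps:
p(J, L) = (-1 + L)/(-3 + J)
t = -5/2 (t = (-1 + 6)/(-3 + 1) = 5/(-2) = -½*5 = -5/2 ≈ -2.5000)
s(b) = 7/b - b/6 (s(b) = 7/b + b*(-⅙) = 7/b - b/6)
(87 - 96)*s(t) = (87 - 96)*(7/(-5/2) - ⅙*(-5/2)) = -9*(7*(-⅖) + 5/12) = -9*(-14/5 + 5/12) = -9*(-143/60) = 429/20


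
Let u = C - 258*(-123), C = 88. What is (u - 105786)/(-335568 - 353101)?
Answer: 73964/688669 ≈ 0.10740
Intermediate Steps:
u = 31822 (u = 88 - 258*(-123) = 88 + 31734 = 31822)
(u - 105786)/(-335568 - 353101) = (31822 - 105786)/(-335568 - 353101) = -73964/(-688669) = -73964*(-1/688669) = 73964/688669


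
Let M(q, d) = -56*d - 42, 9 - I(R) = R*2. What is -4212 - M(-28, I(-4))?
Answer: -3218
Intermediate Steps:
I(R) = 9 - 2*R (I(R) = 9 - R*2 = 9 - 2*R)
M(q, d) = -42 - 56*d
-4212 - M(-28, I(-4)) = -4212 - (-42 - 56*(9 - 2*(-4))) = -4212 - (-42 - 56*(9 + 8)) = -4212 - (-42 - 56*17) = -4212 - (-42 - 952) = -4212 - 1*(-994) = -4212 + 994 = -3218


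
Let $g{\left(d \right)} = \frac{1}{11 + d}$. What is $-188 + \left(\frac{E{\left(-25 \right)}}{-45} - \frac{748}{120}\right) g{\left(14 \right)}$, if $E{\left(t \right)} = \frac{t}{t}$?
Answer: $- \frac{423563}{2250} \approx -188.25$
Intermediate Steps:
$E{\left(t \right)} = 1$
$-188 + \left(\frac{E{\left(-25 \right)}}{-45} - \frac{748}{120}\right) g{\left(14 \right)} = -188 + \frac{1 \frac{1}{-45} - \frac{748}{120}}{11 + 14} = -188 + \frac{1 \left(- \frac{1}{45}\right) - \frac{187}{30}}{25} = -188 + \left(- \frac{1}{45} - \frac{187}{30}\right) \frac{1}{25} = -188 - \frac{563}{2250} = - \frac{423563}{2250}$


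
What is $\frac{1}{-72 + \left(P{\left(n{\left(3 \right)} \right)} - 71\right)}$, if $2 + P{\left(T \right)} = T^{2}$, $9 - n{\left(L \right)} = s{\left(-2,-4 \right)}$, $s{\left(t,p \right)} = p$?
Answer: $\frac{1}{24} \approx 0.041667$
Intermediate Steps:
$n{\left(L \right)} = 13$ ($n{\left(L \right)} = 9 - -4 = 9 + 4 = 13$)
$P{\left(T \right)} = -2 + T^{2}$
$\frac{1}{-72 + \left(P{\left(n{\left(3 \right)} \right)} - 71\right)} = \frac{1}{-72 - \left(73 - 169\right)} = \frac{1}{-72 + \left(\left(-2 + 169\right) - 71\right)} = \frac{1}{-72 + \left(167 - 71\right)} = \frac{1}{-72 + 96} = \frac{1}{24}$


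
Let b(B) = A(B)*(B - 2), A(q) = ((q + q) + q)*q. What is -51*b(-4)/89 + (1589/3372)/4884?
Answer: 241894580845/1465727472 ≈ 165.03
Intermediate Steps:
A(q) = 3*q² (A(q) = (2*q + q)*q = (3*q)*q = 3*q²)
b(B) = 3*B²*(-2 + B) (b(B) = (3*B²)*(B - 2) = (3*B²)*(-2 + B) = 3*B²*(-2 + B))
-51*b(-4)/89 + (1589/3372)/4884 = -153*(-4)²*(-2 - 4)/89 + (1589/3372)/4884 = -153*16*(-6)*(1/89) + (1589*(1/3372))*(1/4884) = -51*(-288)*(1/89) + (1589/3372)*(1/4884) = 14688*(1/89) + 1589/16468848 = 14688/89 + 1589/16468848 = 241894580845/1465727472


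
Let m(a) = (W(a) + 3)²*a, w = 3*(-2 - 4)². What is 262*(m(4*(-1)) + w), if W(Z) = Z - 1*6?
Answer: -23056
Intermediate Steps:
W(Z) = -6 + Z (W(Z) = Z - 6 = -6 + Z)
w = 108 (w = 3*(-6)² = 3*36 = 108)
m(a) = a*(-3 + a)² (m(a) = ((-6 + a) + 3)²*a = (-3 + a)²*a = a*(-3 + a)²)
262*(m(4*(-1)) + w) = 262*((4*(-1))*(-3 + 4*(-1))² + 108) = 262*(-4*(-3 - 4)² + 108) = 262*(-4*(-7)² + 108) = 262*(-4*49 + 108) = 262*(-196 + 108) = 262*(-88) = -23056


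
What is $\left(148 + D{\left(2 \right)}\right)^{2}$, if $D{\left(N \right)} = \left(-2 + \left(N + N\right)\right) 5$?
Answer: $24964$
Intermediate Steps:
$D{\left(N \right)} = -10 + 10 N$ ($D{\left(N \right)} = \left(-2 + 2 N\right) 5 = -10 + 10 N$)
$\left(148 + D{\left(2 \right)}\right)^{2} = \left(148 + \left(-10 + 10 \cdot 2\right)\right)^{2} = \left(148 + \left(-10 + 20\right)\right)^{2} = \left(148 + 10\right)^{2} = 158^{2} = 24964$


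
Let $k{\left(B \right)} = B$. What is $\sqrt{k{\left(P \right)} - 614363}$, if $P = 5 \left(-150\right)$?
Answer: $i \sqrt{615113} \approx 784.29 i$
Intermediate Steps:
$P = -750$
$\sqrt{k{\left(P \right)} - 614363} = \sqrt{-750 - 614363} = \sqrt{-615113} = i \sqrt{615113}$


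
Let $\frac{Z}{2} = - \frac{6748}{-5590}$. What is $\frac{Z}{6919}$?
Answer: $\frac{6748}{19338605} \approx 0.00034894$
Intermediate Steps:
$Z = \frac{6748}{2795}$ ($Z = 2 \left(- \frac{6748}{-5590}\right) = 2 \left(\left(-6748\right) \left(- \frac{1}{5590}\right)\right) = 2 \cdot \frac{3374}{2795} = \frac{6748}{2795} \approx 2.4143$)
$\frac{Z}{6919} = \frac{6748}{2795 \cdot 6919} = \frac{6748}{2795} \cdot \frac{1}{6919} = \frac{6748}{19338605}$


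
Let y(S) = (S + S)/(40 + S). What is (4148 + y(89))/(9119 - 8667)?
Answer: 267635/29154 ≈ 9.1800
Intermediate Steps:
y(S) = 2*S/(40 + S) (y(S) = (2*S)/(40 + S) = 2*S/(40 + S))
(4148 + y(89))/(9119 - 8667) = (4148 + 2*89/(40 + 89))/(9119 - 8667) = (4148 + 2*89/129)/452 = (4148 + 2*89*(1/129))*(1/452) = (4148 + 178/129)*(1/452) = (535270/129)*(1/452) = 267635/29154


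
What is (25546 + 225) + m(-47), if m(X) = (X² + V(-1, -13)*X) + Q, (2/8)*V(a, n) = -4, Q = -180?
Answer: 28552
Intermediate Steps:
V(a, n) = -16 (V(a, n) = 4*(-4) = -16)
m(X) = -180 + X² - 16*X (m(X) = (X² - 16*X) - 180 = -180 + X² - 16*X)
(25546 + 225) + m(-47) = (25546 + 225) + (-180 + (-47)² - 16*(-47)) = 25771 + (-180 + 2209 + 752) = 25771 + 2781 = 28552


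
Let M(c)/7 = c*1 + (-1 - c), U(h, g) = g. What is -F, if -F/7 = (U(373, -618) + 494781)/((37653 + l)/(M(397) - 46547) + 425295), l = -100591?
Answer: 80518425057/9899623184 ≈ 8.1335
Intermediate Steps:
M(c) = -7 (M(c) = 7*(c*1 + (-1 - c)) = 7*(c + (-1 - c)) = 7*(-1) = -7)
F = -80518425057/9899623184 (F = -7*(-618 + 494781)/((37653 - 100591)/(-7 - 46547) + 425295) = -3459141/(-62938/(-46554) + 425295) = -3459141/(-62938*(-1/46554) + 425295) = -3459141/(31469/23277 + 425295) = -3459141/9899623184/23277 = -3459141*23277/9899623184 = -7*11502632151/9899623184 = -80518425057/9899623184 ≈ -8.1335)
-F = -1*(-80518425057/9899623184) = 80518425057/9899623184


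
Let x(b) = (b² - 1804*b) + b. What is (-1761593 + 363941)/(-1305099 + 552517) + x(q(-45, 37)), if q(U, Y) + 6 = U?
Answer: 35580518040/376291 ≈ 94556.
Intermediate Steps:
q(U, Y) = -6 + U
x(b) = b² - 1803*b
(-1761593 + 363941)/(-1305099 + 552517) + x(q(-45, 37)) = (-1761593 + 363941)/(-1305099 + 552517) + (-6 - 45)*(-1803 + (-6 - 45)) = -1397652/(-752582) - 51*(-1803 - 51) = -1397652*(-1/752582) - 51*(-1854) = 698826/376291 + 94554 = 35580518040/376291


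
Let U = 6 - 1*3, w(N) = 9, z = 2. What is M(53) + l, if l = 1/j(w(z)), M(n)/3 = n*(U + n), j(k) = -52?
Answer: 463007/52 ≈ 8904.0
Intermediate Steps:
U = 3 (U = 6 - 3 = 3)
M(n) = 3*n*(3 + n) (M(n) = 3*(n*(3 + n)) = 3*n*(3 + n))
l = -1/52 (l = 1/(-52) = -1/52 ≈ -0.019231)
M(53) + l = 3*53*(3 + 53) - 1/52 = 3*53*56 - 1/52 = 8904 - 1/52 = 463007/52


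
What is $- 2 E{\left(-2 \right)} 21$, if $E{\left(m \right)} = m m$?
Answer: $-168$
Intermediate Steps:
$E{\left(m \right)} = m^{2}$
$- 2 E{\left(-2 \right)} 21 = - 2 \left(-2\right)^{2} \cdot 21 = \left(-2\right) 4 \cdot 21 = \left(-8\right) 21 = -168$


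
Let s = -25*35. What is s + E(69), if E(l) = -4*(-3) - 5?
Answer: -868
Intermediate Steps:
s = -875
E(l) = 7 (E(l) = 12 - 5 = 7)
s + E(69) = -875 + 7 = -868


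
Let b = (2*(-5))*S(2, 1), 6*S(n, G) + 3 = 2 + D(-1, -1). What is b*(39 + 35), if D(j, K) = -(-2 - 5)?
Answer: -740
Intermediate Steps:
D(j, K) = 7 (D(j, K) = -1*(-7) = 7)
S(n, G) = 1 (S(n, G) = -½ + (2 + 7)/6 = -½ + (⅙)*9 = -½ + 3/2 = 1)
b = -10 (b = (2*(-5))*1 = -10*1 = -10)
b*(39 + 35) = -10*(39 + 35) = -10*74 = -740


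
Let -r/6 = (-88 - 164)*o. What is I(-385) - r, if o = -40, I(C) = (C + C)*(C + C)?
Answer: 653380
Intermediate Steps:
I(C) = 4*C² (I(C) = (2*C)*(2*C) = 4*C²)
r = -60480 (r = -6*(-88 - 164)*(-40) = -(-1512)*(-40) = -6*10080 = -60480)
I(-385) - r = 4*(-385)² - 1*(-60480) = 4*148225 + 60480 = 592900 + 60480 = 653380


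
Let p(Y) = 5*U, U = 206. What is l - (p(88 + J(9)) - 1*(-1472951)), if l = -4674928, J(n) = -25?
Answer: -6148909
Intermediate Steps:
p(Y) = 1030 (p(Y) = 5*206 = 1030)
l - (p(88 + J(9)) - 1*(-1472951)) = -4674928 - (1030 - 1*(-1472951)) = -4674928 - (1030 + 1472951) = -4674928 - 1*1473981 = -4674928 - 1473981 = -6148909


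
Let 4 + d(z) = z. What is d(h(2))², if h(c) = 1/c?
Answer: 49/4 ≈ 12.250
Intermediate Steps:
d(z) = -4 + z
d(h(2))² = (-4 + 1/2)² = (-4 + ½)² = (-7/2)² = 49/4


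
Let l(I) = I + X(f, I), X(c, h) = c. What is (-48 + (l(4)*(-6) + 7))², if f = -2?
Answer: 2809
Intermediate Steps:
l(I) = -2 + I (l(I) = I - 2 = -2 + I)
(-48 + (l(4)*(-6) + 7))² = (-48 + ((-2 + 4)*(-6) + 7))² = (-48 + (2*(-6) + 7))² = (-48 + (-12 + 7))² = (-48 - 5)² = (-53)² = 2809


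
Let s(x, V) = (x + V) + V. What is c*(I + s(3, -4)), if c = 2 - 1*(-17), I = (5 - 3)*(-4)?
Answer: -247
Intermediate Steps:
s(x, V) = x + 2*V (s(x, V) = (V + x) + V = x + 2*V)
I = -8 (I = 2*(-4) = -8)
c = 19 (c = 2 + 17 = 19)
c*(I + s(3, -4)) = 19*(-8 + (3 + 2*(-4))) = 19*(-8 + (3 - 8)) = 19*(-8 - 5) = 19*(-13) = -247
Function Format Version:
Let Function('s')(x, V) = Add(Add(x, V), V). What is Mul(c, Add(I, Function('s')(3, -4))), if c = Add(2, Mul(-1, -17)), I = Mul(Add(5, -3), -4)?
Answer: -247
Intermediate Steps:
Function('s')(x, V) = Add(x, Mul(2, V)) (Function('s')(x, V) = Add(Add(V, x), V) = Add(x, Mul(2, V)))
I = -8 (I = Mul(2, -4) = -8)
c = 19 (c = Add(2, 17) = 19)
Mul(c, Add(I, Function('s')(3, -4))) = Mul(19, Add(-8, Add(3, Mul(2, -4)))) = Mul(19, Add(-8, Add(3, -8))) = Mul(19, Add(-8, -5)) = Mul(19, -13) = -247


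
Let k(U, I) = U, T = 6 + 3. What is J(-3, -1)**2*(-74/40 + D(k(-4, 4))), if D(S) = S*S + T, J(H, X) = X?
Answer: 463/20 ≈ 23.150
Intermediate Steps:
T = 9
D(S) = 9 + S**2 (D(S) = S*S + 9 = S**2 + 9 = 9 + S**2)
J(-3, -1)**2*(-74/40 + D(k(-4, 4))) = (-1)**2*(-74/40 + (9 + (-4)**2)) = 1*(-74*1/40 + (9 + 16)) = 1*(-37/20 + 25) = 1*(463/20) = 463/20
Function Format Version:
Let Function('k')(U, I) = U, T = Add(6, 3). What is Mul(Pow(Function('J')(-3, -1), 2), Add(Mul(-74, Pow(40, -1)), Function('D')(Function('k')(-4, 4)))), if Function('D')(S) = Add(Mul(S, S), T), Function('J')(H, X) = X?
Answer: Rational(463, 20) ≈ 23.150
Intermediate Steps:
T = 9
Function('D')(S) = Add(9, Pow(S, 2)) (Function('D')(S) = Add(Mul(S, S), 9) = Add(Pow(S, 2), 9) = Add(9, Pow(S, 2)))
Mul(Pow(Function('J')(-3, -1), 2), Add(Mul(-74, Pow(40, -1)), Function('D')(Function('k')(-4, 4)))) = Mul(Pow(-1, 2), Add(Mul(-74, Pow(40, -1)), Add(9, Pow(-4, 2)))) = Mul(1, Add(Mul(-74, Rational(1, 40)), Add(9, 16))) = Mul(1, Add(Rational(-37, 20), 25)) = Mul(1, Rational(463, 20)) = Rational(463, 20)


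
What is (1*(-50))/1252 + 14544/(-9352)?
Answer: -1167293/731794 ≈ -1.5951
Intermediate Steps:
(1*(-50))/1252 + 14544/(-9352) = -50*1/1252 + 14544*(-1/9352) = -25/626 - 1818/1169 = -1167293/731794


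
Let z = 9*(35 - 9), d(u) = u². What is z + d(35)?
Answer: 1459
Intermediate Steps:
z = 234 (z = 9*26 = 234)
z + d(35) = 234 + 35² = 234 + 1225 = 1459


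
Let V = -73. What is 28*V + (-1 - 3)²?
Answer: -2028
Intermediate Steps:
28*V + (-1 - 3)² = 28*(-73) + (-1 - 3)² = -2044 + (-4)² = -2044 + 16 = -2028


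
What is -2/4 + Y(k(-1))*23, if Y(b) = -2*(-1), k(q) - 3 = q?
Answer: 91/2 ≈ 45.500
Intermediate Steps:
k(q) = 3 + q
Y(b) = 2
-2/4 + Y(k(-1))*23 = -2/4 + 2*23 = -2*1/4 + 46 = -1/2 + 46 = 91/2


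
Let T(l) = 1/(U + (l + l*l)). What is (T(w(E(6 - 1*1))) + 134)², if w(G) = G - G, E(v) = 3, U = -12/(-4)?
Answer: 162409/9 ≈ 18045.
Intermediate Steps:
U = 3 (U = -12*(-¼) = 3)
w(G) = 0
T(l) = 1/(3 + l + l²) (T(l) = 1/(3 + (l + l*l)) = 1/(3 + (l + l²)) = 1/(3 + l + l²))
(T(w(E(6 - 1*1))) + 134)² = (1/(3 + 0 + 0²) + 134)² = (1/(3 + 0 + 0) + 134)² = (1/3 + 134)² = (⅓ + 134)² = (403/3)² = 162409/9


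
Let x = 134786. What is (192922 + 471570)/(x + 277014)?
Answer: 166123/102950 ≈ 1.6136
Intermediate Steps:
(192922 + 471570)/(x + 277014) = (192922 + 471570)/(134786 + 277014) = 664492/411800 = 664492*(1/411800) = 166123/102950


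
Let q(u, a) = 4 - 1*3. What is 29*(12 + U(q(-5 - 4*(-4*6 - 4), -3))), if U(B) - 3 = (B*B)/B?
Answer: 464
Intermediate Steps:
q(u, a) = 1 (q(u, a) = 4 - 3 = 1)
U(B) = 3 + B (U(B) = 3 + (B*B)/B = 3 + B²/B = 3 + B)
29*(12 + U(q(-5 - 4*(-4*6 - 4), -3))) = 29*(12 + (3 + 1)) = 29*(12 + 4) = 29*16 = 464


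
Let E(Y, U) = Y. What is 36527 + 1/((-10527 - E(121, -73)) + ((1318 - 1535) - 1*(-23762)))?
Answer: 471088720/12897 ≈ 36527.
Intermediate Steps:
36527 + 1/((-10527 - E(121, -73)) + ((1318 - 1535) - 1*(-23762))) = 36527 + 1/((-10527 - 1*121) + ((1318 - 1535) - 1*(-23762))) = 36527 + 1/((-10527 - 121) + (-217 + 23762)) = 36527 + 1/(-10648 + 23545) = 36527 + 1/12897 = 471088720/12897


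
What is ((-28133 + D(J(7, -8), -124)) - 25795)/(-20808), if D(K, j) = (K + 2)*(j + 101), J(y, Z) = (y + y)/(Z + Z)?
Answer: 47959/18496 ≈ 2.5929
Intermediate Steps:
J(y, Z) = y/Z (J(y, Z) = (2*y)/((2*Z)) = (2*y)*(1/(2*Z)) = y/Z)
D(K, j) = (2 + K)*(101 + j)
((-28133 + D(J(7, -8), -124)) - 25795)/(-20808) = ((-28133 + (202 + 2*(-124) + 101*(7/(-8)) + (7/(-8))*(-124))) - 25795)/(-20808) = ((-28133 + (202 - 248 + 101*(7*(-⅛)) + (7*(-⅛))*(-124))) - 25795)*(-1/20808) = ((-28133 + (202 - 248 + 101*(-7/8) - 7/8*(-124))) - 25795)*(-1/20808) = ((-28133 + (202 - 248 - 707/8 + 217/2)) - 25795)*(-1/20808) = ((-28133 - 207/8) - 25795)*(-1/20808) = (-225271/8 - 25795)*(-1/20808) = -431631/8*(-1/20808) = 47959/18496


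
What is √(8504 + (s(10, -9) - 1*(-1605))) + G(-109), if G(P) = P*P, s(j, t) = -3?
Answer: 11881 + √10106 ≈ 11982.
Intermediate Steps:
G(P) = P²
√(8504 + (s(10, -9) - 1*(-1605))) + G(-109) = √(8504 + (-3 - 1*(-1605))) + (-109)² = √(8504 + (-3 + 1605)) + 11881 = √(8504 + 1602) + 11881 = √10106 + 11881 = 11881 + √10106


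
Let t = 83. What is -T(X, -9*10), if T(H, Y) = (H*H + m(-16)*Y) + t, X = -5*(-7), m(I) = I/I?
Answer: -1218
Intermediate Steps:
m(I) = 1
X = 35
T(H, Y) = 83 + Y + H**2 (T(H, Y) = (H*H + 1*Y) + 83 = (H**2 + Y) + 83 = (Y + H**2) + 83 = 83 + Y + H**2)
-T(X, -9*10) = -(83 - 9*10 + 35**2) = -(83 - 90 + 1225) = -1*1218 = -1218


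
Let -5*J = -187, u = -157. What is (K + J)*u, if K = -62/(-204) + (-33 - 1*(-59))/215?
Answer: -130231343/21930 ≈ -5938.5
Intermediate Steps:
J = 187/5 (J = -⅕*(-187) = 187/5 ≈ 37.400)
K = 9317/21930 (K = -62*(-1/204) + (-33 + 59)*(1/215) = 31/102 + 26*(1/215) = 31/102 + 26/215 = 9317/21930 ≈ 0.42485)
(K + J)*u = (9317/21930 + 187/5)*(-157) = (829499/21930)*(-157) = -130231343/21930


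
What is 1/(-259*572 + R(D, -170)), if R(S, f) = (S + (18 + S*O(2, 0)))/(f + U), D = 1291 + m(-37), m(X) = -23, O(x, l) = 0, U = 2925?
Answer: -2755/408146454 ≈ -6.7500e-6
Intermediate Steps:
D = 1268 (D = 1291 - 23 = 1268)
R(S, f) = (18 + S)/(2925 + f) (R(S, f) = (S + (18 + S*0))/(f + 2925) = (S + (18 + 0))/(2925 + f) = (S + 18)/(2925 + f) = (18 + S)/(2925 + f))
1/(-259*572 + R(D, -170)) = 1/(-259*572 + (18 + 1268)/(2925 - 170)) = 1/(-148148 + 1286/2755) = 1/(-408146454/2755) = -2755/408146454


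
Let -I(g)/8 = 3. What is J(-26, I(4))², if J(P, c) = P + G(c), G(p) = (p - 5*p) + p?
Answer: 2116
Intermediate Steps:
I(g) = -24 (I(g) = -8*3 = -24)
G(p) = -3*p (G(p) = -4*p + p = -3*p)
J(P, c) = P - 3*c
J(-26, I(4))² = (-26 - 3*(-24))² = (-26 + 72)² = 46² = 2116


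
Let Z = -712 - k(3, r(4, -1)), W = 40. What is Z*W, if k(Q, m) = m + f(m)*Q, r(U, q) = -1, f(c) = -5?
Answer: -27840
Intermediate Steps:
k(Q, m) = m - 5*Q
Z = -696 (Z = -712 - (-1 - 5*3) = -712 - (-1 - 15) = -712 - 1*(-16) = -712 + 16 = -696)
Z*W = -696*40 = -27840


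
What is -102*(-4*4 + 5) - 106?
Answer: 1016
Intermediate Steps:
-102*(-4*4 + 5) - 106 = -102*(-16 + 5) - 106 = -102*(-11) - 106 = 1122 - 106 = 1016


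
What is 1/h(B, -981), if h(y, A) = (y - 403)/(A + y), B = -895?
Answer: 938/649 ≈ 1.4453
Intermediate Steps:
h(y, A) = (-403 + y)/(A + y)
1/h(B, -981) = 1/((-403 - 895)/(-981 - 895)) = 1/(-1298/(-1876)) = 1/(-1/1876*(-1298)) = 1/(649/938) = 938/649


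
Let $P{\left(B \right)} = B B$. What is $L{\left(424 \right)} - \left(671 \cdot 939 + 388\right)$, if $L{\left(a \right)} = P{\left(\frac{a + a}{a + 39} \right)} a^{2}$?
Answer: $- \frac{5872795929}{214369} \approx -27396.0$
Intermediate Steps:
$P{\left(B \right)} = B^{2}$
$L{\left(a \right)} = \frac{4 a^{4}}{\left(39 + a\right)^{2}}$ ($L{\left(a \right)} = \left(\frac{a + a}{a + 39}\right)^{2} a^{2} = \left(\frac{2 a}{39 + a}\right)^{2} a^{2} = \frac{4 a^{2}}{\left(39 + a\right)^{2}} a^{2} = \frac{4 a^{4}}{\left(39 + a\right)^{2}}$)
$L{\left(424 \right)} - \left(671 \cdot 939 + 388\right) = \frac{4 \cdot 424^{4}}{\left(39 + 424\right)^{2}} - \left(671 \cdot 939 + 388\right) = 4 \cdot 32319410176 \cdot \frac{1}{214369} - \left(630069 + 388\right) = 4 \cdot 32319410176 \cdot \frac{1}{214369} - 630457 = \frac{129277640704}{214369} - 630457 = - \frac{5872795929}{214369}$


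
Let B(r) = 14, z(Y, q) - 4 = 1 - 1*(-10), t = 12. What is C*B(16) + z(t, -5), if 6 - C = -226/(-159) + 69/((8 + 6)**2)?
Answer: 165107/2226 ≈ 74.172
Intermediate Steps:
z(Y, q) = 15 (z(Y, q) = 4 + (1 - 1*(-10)) = 4 + (1 + 10) = 4 + 11 = 15)
C = 131717/31164 (C = 6 - (-226/(-159) + 69/((8 + 6)**2)) = 6 - (-226*(-1/159) + 69/(14**2)) = 6 - (226/159 + 69/196) = 6 - 1*55267/31164 = 6 - 55267/31164 = 131717/31164 ≈ 4.2266)
C*B(16) + z(t, -5) = (131717/31164)*14 + 15 = 131717/2226 + 15 = 165107/2226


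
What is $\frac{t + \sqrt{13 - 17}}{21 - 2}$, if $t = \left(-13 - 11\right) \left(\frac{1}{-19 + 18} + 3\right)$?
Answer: $- \frac{48}{19} + \frac{2 i}{19} \approx -2.5263 + 0.10526 i$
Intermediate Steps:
$t = -48$ ($t = - 24 \left(\frac{1}{-1} + 3\right) = - 24 \left(-1 + 3\right) = \left(-24\right) 2 = -48$)
$\frac{t + \sqrt{13 - 17}}{21 - 2} = \frac{-48 + \sqrt{13 - 17}}{21 - 2} = \frac{-48 + \sqrt{-4}}{19} = \frac{-48 + 2 i}{19} = - \frac{48}{19} + \frac{2 i}{19}$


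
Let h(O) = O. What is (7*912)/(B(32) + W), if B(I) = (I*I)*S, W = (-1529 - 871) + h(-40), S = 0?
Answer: -798/305 ≈ -2.6164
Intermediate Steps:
W = -2440 (W = (-1529 - 871) - 40 = -2400 - 40 = -2440)
B(I) = 0 (B(I) = (I*I)*0 = I²*0 = 0)
(7*912)/(B(32) + W) = (7*912)/(0 - 2440) = 6384/(-2440) = 6384*(-1/2440) = -798/305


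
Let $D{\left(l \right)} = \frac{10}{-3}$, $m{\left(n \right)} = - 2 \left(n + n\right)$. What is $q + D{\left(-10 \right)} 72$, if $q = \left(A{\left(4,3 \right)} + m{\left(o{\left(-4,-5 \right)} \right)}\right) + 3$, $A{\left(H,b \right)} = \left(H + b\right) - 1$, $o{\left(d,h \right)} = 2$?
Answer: $-239$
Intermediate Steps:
$m{\left(n \right)} = - 4 n$ ($m{\left(n \right)} = - 2 \cdot 2 n = - 4 n$)
$A{\left(H,b \right)} = -1 + H + b$
$q = 1$ ($q = \left(\left(-1 + 4 + 3\right) - 8\right) + 3 = \left(6 - 8\right) + 3 = -2 + 3 = 1$)
$D{\left(l \right)} = - \frac{10}{3}$ ($D{\left(l \right)} = 10 \left(- \frac{1}{3}\right) = - \frac{10}{3}$)
$q + D{\left(-10 \right)} 72 = 1 - 240 = -239$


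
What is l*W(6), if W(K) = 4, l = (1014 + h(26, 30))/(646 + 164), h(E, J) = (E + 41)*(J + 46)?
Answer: 12212/405 ≈ 30.153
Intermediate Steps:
h(E, J) = (41 + E)*(46 + J)
l = 3053/405 (l = (1014 + (1886 + 41*30 + 46*26 + 26*30))/(646 + 164) = (1014 + (1886 + 1230 + 1196 + 780))/810 = (1014 + 5092)*(1/810) = 6106*(1/810) = 3053/405 ≈ 7.5383)
l*W(6) = (3053/405)*4 = 12212/405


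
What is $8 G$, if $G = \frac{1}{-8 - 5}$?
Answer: $- \frac{8}{13} \approx -0.61539$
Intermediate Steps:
$G = - \frac{1}{13}$ ($G = \frac{1}{-13} = - \frac{1}{13} \approx -0.076923$)
$8 G = 8 \left(- \frac{1}{13}\right) = - \frac{8}{13}$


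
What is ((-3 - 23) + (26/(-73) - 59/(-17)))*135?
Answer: -3834135/1241 ≈ -3089.6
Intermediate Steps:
((-3 - 23) + (26/(-73) - 59/(-17)))*135 = (-26 + (26*(-1/73) - 59*(-1/17)))*135 = (-26 + (-26/73 + 59/17))*135 = (-26 + 3865/1241)*135 = -28401/1241*135 = -3834135/1241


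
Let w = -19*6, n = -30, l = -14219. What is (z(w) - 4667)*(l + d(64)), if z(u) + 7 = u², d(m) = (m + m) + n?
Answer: -117514962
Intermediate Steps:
d(m) = -30 + 2*m (d(m) = (m + m) - 30 = 2*m - 30 = -30 + 2*m)
w = -114
z(u) = -7 + u²
(z(w) - 4667)*(l + d(64)) = ((-7 + (-114)²) - 4667)*(-14219 + (-30 + 2*64)) = ((-7 + 12996) - 4667)*(-14219 + (-30 + 128)) = (12989 - 4667)*(-14219 + 98) = 8322*(-14121) = -117514962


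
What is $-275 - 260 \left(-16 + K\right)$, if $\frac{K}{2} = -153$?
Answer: $83445$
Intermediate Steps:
$K = -306$ ($K = 2 \left(-153\right) = -306$)
$-275 - 260 \left(-16 + K\right) = -275 - 260 \left(-16 - 306\right) = -275 - -83720 = -275 + 83720 = 83445$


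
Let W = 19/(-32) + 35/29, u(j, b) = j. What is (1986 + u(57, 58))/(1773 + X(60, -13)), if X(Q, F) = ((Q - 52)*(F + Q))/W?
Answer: 1162467/1357765 ≈ 0.85616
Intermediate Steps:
W = 569/928 (W = 19*(-1/32) + 35*(1/29) = -19/32 + 35/29 = 569/928 ≈ 0.61315)
X(Q, F) = 928*(-52 + Q)*(F + Q)/569 (X(Q, F) = ((Q - 52)*(F + Q))/(569/928) = ((-52 + Q)*(F + Q))*(928/569) = 928*(-52 + Q)*(F + Q)/569)
(1986 + u(57, 58))/(1773 + X(60, -13)) = (1986 + 57)/(1773 + (-48256/569*(-13) - 48256/569*60 + (928/569)*60² + (928/569)*(-13)*60)) = 2043/(1773 + (627328/569 - 2895360/569 + (928/569)*3600 - 723840/569)) = 2043/(1773 + (627328/569 - 2895360/569 + 3340800/569 - 723840/569)) = 2043/(1773 + 348928/569) = 2043/(1357765/569) = 2043*(569/1357765) = 1162467/1357765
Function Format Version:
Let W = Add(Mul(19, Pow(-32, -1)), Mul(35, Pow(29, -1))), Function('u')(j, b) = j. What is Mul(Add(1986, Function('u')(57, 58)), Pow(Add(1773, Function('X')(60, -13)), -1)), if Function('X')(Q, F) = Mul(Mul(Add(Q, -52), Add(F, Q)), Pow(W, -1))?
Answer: Rational(1162467, 1357765) ≈ 0.85616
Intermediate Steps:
W = Rational(569, 928) (W = Add(Mul(19, Rational(-1, 32)), Mul(35, Rational(1, 29))) = Add(Rational(-19, 32), Rational(35, 29)) = Rational(569, 928) ≈ 0.61315)
Function('X')(Q, F) = Mul(Rational(928, 569), Add(-52, Q), Add(F, Q)) (Function('X')(Q, F) = Mul(Mul(Add(Q, -52), Add(F, Q)), Pow(Rational(569, 928), -1)) = Mul(Mul(Add(-52, Q), Add(F, Q)), Rational(928, 569)) = Mul(Rational(928, 569), Add(-52, Q), Add(F, Q)))
Mul(Add(1986, Function('u')(57, 58)), Pow(Add(1773, Function('X')(60, -13)), -1)) = Mul(Add(1986, 57), Pow(Add(1773, Add(Mul(Rational(-48256, 569), -13), Mul(Rational(-48256, 569), 60), Mul(Rational(928, 569), Pow(60, 2)), Mul(Rational(928, 569), -13, 60))), -1)) = Mul(2043, Pow(Add(1773, Add(Rational(627328, 569), Rational(-2895360, 569), Mul(Rational(928, 569), 3600), Rational(-723840, 569))), -1)) = Mul(2043, Pow(Add(1773, Add(Rational(627328, 569), Rational(-2895360, 569), Rational(3340800, 569), Rational(-723840, 569))), -1)) = Mul(2043, Pow(Add(1773, Rational(348928, 569)), -1)) = Mul(2043, Pow(Rational(1357765, 569), -1)) = Mul(2043, Rational(569, 1357765)) = Rational(1162467, 1357765)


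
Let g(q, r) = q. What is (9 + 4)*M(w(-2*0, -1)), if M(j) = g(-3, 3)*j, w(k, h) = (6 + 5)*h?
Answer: 429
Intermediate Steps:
w(k, h) = 11*h
M(j) = -3*j
(9 + 4)*M(w(-2*0, -1)) = (9 + 4)*(-33*(-1)) = 13*(-3*(-11)) = 13*33 = 429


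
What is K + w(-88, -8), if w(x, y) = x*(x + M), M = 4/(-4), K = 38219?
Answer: 46051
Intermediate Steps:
M = -1 (M = 4*(-¼) = -1)
w(x, y) = x*(-1 + x) (w(x, y) = x*(x - 1) = x*(-1 + x))
K + w(-88, -8) = 38219 - 88*(-1 - 88) = 38219 - 88*(-89) = 38219 + 7832 = 46051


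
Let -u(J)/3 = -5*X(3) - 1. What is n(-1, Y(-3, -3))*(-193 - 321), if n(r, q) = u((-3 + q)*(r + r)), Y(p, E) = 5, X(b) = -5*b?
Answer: 114108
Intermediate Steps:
u(J) = -222 (u(J) = -3*(-(-25)*3 - 1) = -3*(-5*(-15) - 1) = -3*(75 - 1) = -3*74 = -222)
n(r, q) = -222
n(-1, Y(-3, -3))*(-193 - 321) = -222*(-193 - 321) = -222*(-514) = 114108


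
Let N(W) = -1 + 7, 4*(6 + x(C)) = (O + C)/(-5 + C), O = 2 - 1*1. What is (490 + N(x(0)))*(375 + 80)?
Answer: 225680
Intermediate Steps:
O = 1 (O = 2 - 1 = 1)
x(C) = -6 + (1 + C)/(4*(-5 + C)) (x(C) = -6 + ((1 + C)/(-5 + C))/4 = -6 + (1 + C)/(4*(-5 + C)))
N(W) = 6
(490 + N(x(0)))*(375 + 80) = (490 + 6)*(375 + 80) = 496*455 = 225680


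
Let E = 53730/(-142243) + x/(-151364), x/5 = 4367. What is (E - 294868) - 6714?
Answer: -6493213276936689/21530469452 ≈ -3.0158e+5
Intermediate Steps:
x = 21835 (x = 5*4367 = 21835)
E = -11238663625/21530469452 (E = 53730/(-142243) + 21835/(-151364) = 53730*(-1/142243) + 21835*(-1/151364) = -53730/142243 - 21835/151364 = -11238663625/21530469452 ≈ -0.52199)
(E - 294868) - 6714 = (-11238663625/21530469452 - 294868) - 6714 = -6348657705035961/21530469452 - 6714 = -6493213276936689/21530469452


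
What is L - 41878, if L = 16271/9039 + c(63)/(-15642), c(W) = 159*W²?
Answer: -658499777239/15709782 ≈ -41917.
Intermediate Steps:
L = -605526643/15709782 (L = 16271/9039 + (159*63²)/(-15642) = 16271*(1/9039) + (159*3969)*(-1/15642) = 16271/9039 + 631071*(-1/15642) = 16271/9039 - 70119/1738 = -605526643/15709782 ≈ -38.545)
L - 41878 = -605526643/15709782 - 41878 = -658499777239/15709782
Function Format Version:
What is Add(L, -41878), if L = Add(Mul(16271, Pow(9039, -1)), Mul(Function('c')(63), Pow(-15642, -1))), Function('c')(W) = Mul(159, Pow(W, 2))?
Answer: Rational(-658499777239, 15709782) ≈ -41917.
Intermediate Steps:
L = Rational(-605526643, 15709782) (L = Add(Mul(16271, Pow(9039, -1)), Mul(Mul(159, Pow(63, 2)), Pow(-15642, -1))) = Add(Mul(16271, Rational(1, 9039)), Mul(Mul(159, 3969), Rational(-1, 15642))) = Add(Rational(16271, 9039), Mul(631071, Rational(-1, 15642))) = Add(Rational(16271, 9039), Rational(-70119, 1738)) = Rational(-605526643, 15709782) ≈ -38.545)
Add(L, -41878) = Add(Rational(-605526643, 15709782), -41878) = Rational(-658499777239, 15709782)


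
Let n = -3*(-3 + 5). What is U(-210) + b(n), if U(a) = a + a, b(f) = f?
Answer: -426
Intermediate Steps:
n = -6 (n = -3*2 = -6)
U(a) = 2*a
U(-210) + b(n) = 2*(-210) - 6 = -420 - 6 = -426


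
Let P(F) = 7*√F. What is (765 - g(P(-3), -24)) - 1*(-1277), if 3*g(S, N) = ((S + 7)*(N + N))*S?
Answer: -310 + 784*I*√3 ≈ -310.0 + 1357.9*I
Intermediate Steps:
g(S, N) = 2*N*S*(7 + S)/3 (g(S, N) = (((S + 7)*(N + N))*S)/3 = (((7 + S)*(2*N))*S)/3 = ((2*N*(7 + S))*S)/3 = (2*N*S*(7 + S))/3 = 2*N*S*(7 + S)/3)
(765 - g(P(-3), -24)) - 1*(-1277) = (765 - 2*(-24)*7*√(-3)*(7 + 7*√(-3))/3) - 1*(-1277) = (765 - 2*(-24)*7*(I*√3)*(7 + 7*(I*√3))/3) + 1277 = (765 - 2*(-24)*7*I*√3*(7 + 7*I*√3)/3) + 1277 = (765 - (-112)*I*√3*(7 + 7*I*√3)) + 1277 = (765 + 112*I*√3*(7 + 7*I*√3)) + 1277 = 2042 + 112*I*√3*(7 + 7*I*√3)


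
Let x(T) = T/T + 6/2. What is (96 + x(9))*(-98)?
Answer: -9800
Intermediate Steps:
x(T) = 4 (x(T) = 1 + 6*(½) = 1 + 3 = 4)
(96 + x(9))*(-98) = (96 + 4)*(-98) = 100*(-98) = -9800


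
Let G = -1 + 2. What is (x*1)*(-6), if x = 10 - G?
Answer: -54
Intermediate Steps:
G = 1
x = 9 (x = 10 - 1*1 = 10 - 1 = 9)
(x*1)*(-6) = (9*1)*(-6) = 9*(-6) = -54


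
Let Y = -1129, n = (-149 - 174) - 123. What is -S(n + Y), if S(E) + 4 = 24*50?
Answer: -1196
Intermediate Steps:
n = -446 (n = -323 - 123 = -446)
S(E) = 1196 (S(E) = -4 + 24*50 = -4 + 1200 = 1196)
-S(n + Y) = -1*1196 = -1196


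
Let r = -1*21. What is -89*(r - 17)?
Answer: 3382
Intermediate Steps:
r = -21
-89*(r - 17) = -89*(-21 - 17) = -89*(-38) = 3382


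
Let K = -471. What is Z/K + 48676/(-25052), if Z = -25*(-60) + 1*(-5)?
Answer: -15094784/2949873 ≈ -5.1171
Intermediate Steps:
Z = 1495 (Z = 1500 - 5 = 1495)
Z/K + 48676/(-25052) = 1495/(-471) + 48676/(-25052) = 1495*(-1/471) + 48676*(-1/25052) = -1495/471 - 12169/6263 = -15094784/2949873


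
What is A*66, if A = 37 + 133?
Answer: 11220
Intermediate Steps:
A = 170
A*66 = 170*66 = 11220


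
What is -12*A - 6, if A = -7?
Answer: 78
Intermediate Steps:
-12*A - 6 = -12*(-7) - 6 = 84 - 6 = 78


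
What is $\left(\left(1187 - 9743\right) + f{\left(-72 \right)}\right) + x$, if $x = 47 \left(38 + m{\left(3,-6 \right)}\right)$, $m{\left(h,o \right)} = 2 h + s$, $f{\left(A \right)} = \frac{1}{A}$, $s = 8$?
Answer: $- \frac{440065}{72} \approx -6112.0$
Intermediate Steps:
$m{\left(h,o \right)} = 8 + 2 h$ ($m{\left(h,o \right)} = 2 h + 8 = 8 + 2 h$)
$x = 2444$ ($x = 47 \left(38 + \left(8 + 2 \cdot 3\right)\right) = 47 \left(38 + \left(8 + 6\right)\right) = 47 \left(38 + 14\right) = 47 \cdot 52 = 2444$)
$\left(\left(1187 - 9743\right) + f{\left(-72 \right)}\right) + x = \left(\left(1187 - 9743\right) + \frac{1}{-72}\right) + 2444 = \left(\left(1187 - 9743\right) - \frac{1}{72}\right) + 2444 = \left(-8556 - \frac{1}{72}\right) + 2444 = - \frac{616033}{72} + 2444 = - \frac{440065}{72}$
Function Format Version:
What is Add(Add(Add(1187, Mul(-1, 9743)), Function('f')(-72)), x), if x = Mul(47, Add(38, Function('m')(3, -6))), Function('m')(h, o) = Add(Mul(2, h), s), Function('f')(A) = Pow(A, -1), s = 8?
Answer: Rational(-440065, 72) ≈ -6112.0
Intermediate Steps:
Function('m')(h, o) = Add(8, Mul(2, h)) (Function('m')(h, o) = Add(Mul(2, h), 8) = Add(8, Mul(2, h)))
x = 2444 (x = Mul(47, Add(38, Add(8, Mul(2, 3)))) = Mul(47, Add(38, Add(8, 6))) = Mul(47, Add(38, 14)) = Mul(47, 52) = 2444)
Add(Add(Add(1187, Mul(-1, 9743)), Function('f')(-72)), x) = Add(Add(Add(1187, Mul(-1, 9743)), Pow(-72, -1)), 2444) = Add(Add(Add(1187, -9743), Rational(-1, 72)), 2444) = Add(Add(-8556, Rational(-1, 72)), 2444) = Add(Rational(-616033, 72), 2444) = Rational(-440065, 72)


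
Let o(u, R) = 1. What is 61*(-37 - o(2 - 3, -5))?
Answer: -2318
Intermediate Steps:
61*(-37 - o(2 - 3, -5)) = 61*(-37 - 1*1) = 61*(-37 - 1) = 61*(-38) = -2318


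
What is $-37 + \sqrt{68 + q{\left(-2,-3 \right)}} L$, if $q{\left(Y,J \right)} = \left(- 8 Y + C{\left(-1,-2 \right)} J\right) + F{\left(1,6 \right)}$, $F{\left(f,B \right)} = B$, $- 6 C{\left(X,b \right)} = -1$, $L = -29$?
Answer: $-37 - \frac{29 \sqrt{358}}{2} \approx -311.35$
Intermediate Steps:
$C{\left(X,b \right)} = \frac{1}{6}$ ($C{\left(X,b \right)} = \left(- \frac{1}{6}\right) \left(-1\right) = \frac{1}{6}$)
$q{\left(Y,J \right)} = 6 - 8 Y + \frac{J}{6}$ ($q{\left(Y,J \right)} = \left(- 8 Y + \frac{J}{6}\right) + 6 = 6 - 8 Y + \frac{J}{6}$)
$-37 + \sqrt{68 + q{\left(-2,-3 \right)}} L = -37 + \sqrt{68 + \left(6 - -16 + \frac{1}{6} \left(-3\right)\right)} \left(-29\right) = -37 + \sqrt{68 + \left(6 + 16 - \frac{1}{2}\right)} \left(-29\right) = -37 + \sqrt{68 + \frac{43}{2}} \left(-29\right) = -37 + \sqrt{\frac{179}{2}} \left(-29\right) = -37 + \frac{\sqrt{358}}{2} \left(-29\right) = -37 - \frac{29 \sqrt{358}}{2}$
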